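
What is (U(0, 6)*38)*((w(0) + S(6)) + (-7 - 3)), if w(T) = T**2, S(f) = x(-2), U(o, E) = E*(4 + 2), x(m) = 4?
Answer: -8208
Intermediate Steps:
U(o, E) = 6*E (U(o, E) = E*6 = 6*E)
S(f) = 4
(U(0, 6)*38)*((w(0) + S(6)) + (-7 - 3)) = ((6*6)*38)*((0**2 + 4) + (-7 - 3)) = (36*38)*((0 + 4) - 10) = 1368*(4 - 10) = 1368*(-6) = -8208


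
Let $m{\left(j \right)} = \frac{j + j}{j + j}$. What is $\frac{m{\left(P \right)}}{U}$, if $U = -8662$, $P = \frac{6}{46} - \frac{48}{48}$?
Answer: $- \frac{1}{8662} \approx -0.00011545$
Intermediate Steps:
$P = - \frac{20}{23}$ ($P = 6 \cdot \frac{1}{46} - 1 = \frac{3}{23} - 1 = - \frac{20}{23} \approx -0.86957$)
$m{\left(j \right)} = 1$ ($m{\left(j \right)} = \frac{2 j}{2 j} = 2 j \frac{1}{2 j} = 1$)
$\frac{m{\left(P \right)}}{U} = 1 \frac{1}{-8662} = 1 \left(- \frac{1}{8662}\right) = - \frac{1}{8662}$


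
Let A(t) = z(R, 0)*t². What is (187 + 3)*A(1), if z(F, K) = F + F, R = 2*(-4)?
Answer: -3040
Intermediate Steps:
R = -8
z(F, K) = 2*F
A(t) = -16*t² (A(t) = (2*(-8))*t² = -16*t²)
(187 + 3)*A(1) = (187 + 3)*(-16*1²) = 190*(-16*1) = 190*(-16) = -3040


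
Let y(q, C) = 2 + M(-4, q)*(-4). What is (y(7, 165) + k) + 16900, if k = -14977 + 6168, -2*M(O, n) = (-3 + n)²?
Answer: 8125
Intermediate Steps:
M(O, n) = -(-3 + n)²/2
k = -8809
y(q, C) = 2 + 2*(-3 + q)² (y(q, C) = 2 - (-3 + q)²/2*(-4) = 2 + 2*(-3 + q)²)
(y(7, 165) + k) + 16900 = ((2 + 2*(-3 + 7)²) - 8809) + 16900 = ((2 + 2*4²) - 8809) + 16900 = ((2 + 2*16) - 8809) + 16900 = ((2 + 32) - 8809) + 16900 = (34 - 8809) + 16900 = -8775 + 16900 = 8125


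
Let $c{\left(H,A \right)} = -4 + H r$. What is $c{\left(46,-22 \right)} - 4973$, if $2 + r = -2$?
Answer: $-5161$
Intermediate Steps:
$r = -4$ ($r = -2 - 2 = -4$)
$c{\left(H,A \right)} = -4 - 4 H$ ($c{\left(H,A \right)} = -4 + H \left(-4\right) = -4 - 4 H$)
$c{\left(46,-22 \right)} - 4973 = \left(-4 - 184\right) - 4973 = -188 - 4973 = -5161$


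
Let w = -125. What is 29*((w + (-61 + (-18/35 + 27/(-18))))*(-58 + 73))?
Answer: -1145007/14 ≈ -81786.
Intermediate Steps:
29*((w + (-61 + (-18/35 + 27/(-18))))*(-58 + 73)) = 29*((-125 + (-61 + (-18/35 + 27/(-18))))*(-58 + 73)) = 29*((-125 + (-61 + (-18*1/35 + 27*(-1/18))))*15) = 29*((-125 + (-61 + (-18/35 - 3/2)))*15) = 29*((-125 + (-61 - 141/70))*15) = 29*((-125 - 4411/70)*15) = 29*(-13161/70*15) = 29*(-39483/14) = -1145007/14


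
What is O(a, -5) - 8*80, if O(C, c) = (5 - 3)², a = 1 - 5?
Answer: -636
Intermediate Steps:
a = -4
O(C, c) = 4 (O(C, c) = 2² = 4)
O(a, -5) - 8*80 = 4 - 8*80 = 4 - 640 = -636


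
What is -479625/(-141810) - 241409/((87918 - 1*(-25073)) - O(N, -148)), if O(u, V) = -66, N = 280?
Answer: 190388127/152691554 ≈ 1.2469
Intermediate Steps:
-479625/(-141810) - 241409/((87918 - 1*(-25073)) - O(N, -148)) = -479625/(-141810) - 241409/((87918 - 1*(-25073)) - 1*(-66)) = -479625*(-1/141810) - 241409/((87918 + 25073) + 66) = 31975/9454 - 241409/(112991 + 66) = 31975/9454 - 241409/113057 = 31975/9454 - 241409*1/113057 = 31975/9454 - 34487/16151 = 190388127/152691554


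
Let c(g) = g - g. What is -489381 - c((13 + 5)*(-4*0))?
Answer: -489381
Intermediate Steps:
c(g) = 0
-489381 - c((13 + 5)*(-4*0)) = -489381 - 1*0 = -489381 + 0 = -489381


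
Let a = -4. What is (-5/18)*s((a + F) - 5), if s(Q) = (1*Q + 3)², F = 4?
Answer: -10/9 ≈ -1.1111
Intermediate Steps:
s(Q) = (3 + Q)² (s(Q) = (Q + 3)² = (3 + Q)²)
(-5/18)*s((a + F) - 5) = (-5/18)*(3 + ((-4 + 4) - 5))² = (-5/18)*(3 + (0 - 5))² = (-1*5/18)*(3 - 5)² = -5/18*(-2)² = -5/18*4 = -10/9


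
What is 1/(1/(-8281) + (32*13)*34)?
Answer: 8281/117126463 ≈ 7.0701e-5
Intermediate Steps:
1/(1/(-8281) + (32*13)*34) = 1/(-1/8281 + 416*34) = 1/(-1/8281 + 14144) = 1/(117126463/8281) = 8281/117126463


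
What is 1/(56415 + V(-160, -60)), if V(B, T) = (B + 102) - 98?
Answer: 1/56259 ≈ 1.7775e-5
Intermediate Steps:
V(B, T) = 4 + B (V(B, T) = (102 + B) - 98 = 4 + B)
1/(56415 + V(-160, -60)) = 1/(56415 + (4 - 160)) = 1/(56415 - 156) = 1/56259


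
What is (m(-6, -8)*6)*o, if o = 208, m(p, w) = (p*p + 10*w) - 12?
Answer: -69888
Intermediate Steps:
m(p, w) = -12 + p**2 + 10*w (m(p, w) = (p**2 + 10*w) - 12 = -12 + p**2 + 10*w)
(m(-6, -8)*6)*o = ((-12 + (-6)**2 + 10*(-8))*6)*208 = ((-12 + 36 - 80)*6)*208 = -56*6*208 = -336*208 = -69888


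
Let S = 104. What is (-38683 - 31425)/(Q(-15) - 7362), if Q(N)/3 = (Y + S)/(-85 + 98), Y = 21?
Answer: 911404/95331 ≈ 9.5604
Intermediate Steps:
Q(N) = 375/13 (Q(N) = 3*((21 + 104)/(-85 + 98)) = 3*(125/13) = 375/13)
(-38683 - 31425)/(Q(-15) - 7362) = (-38683 - 31425)/(375/13 - 7362) = -70108/(-95331/13) = -70108*(-13/95331) = 911404/95331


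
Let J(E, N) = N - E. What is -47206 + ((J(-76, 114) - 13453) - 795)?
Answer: -61264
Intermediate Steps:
-47206 + ((J(-76, 114) - 13453) - 795) = -47206 + (((114 - 1*(-76)) - 13453) - 795) = -47206 + (((114 + 76) - 13453) - 795) = -47206 + ((190 - 13453) - 795) = -47206 + (-13263 - 795) = -47206 - 14058 = -61264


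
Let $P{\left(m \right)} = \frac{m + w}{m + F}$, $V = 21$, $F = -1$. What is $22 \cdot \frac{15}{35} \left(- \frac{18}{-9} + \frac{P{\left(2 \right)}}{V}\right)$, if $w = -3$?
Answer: $\frac{902}{49} \approx 18.408$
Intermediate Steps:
$P{\left(m \right)} = \frac{-3 + m}{-1 + m}$ ($P{\left(m \right)} = \frac{m - 3}{m - 1} = \frac{-3 + m}{-1 + m}$)
$22 \cdot \frac{15}{35} \left(- \frac{18}{-9} + \frac{P{\left(2 \right)}}{V}\right) = 22 \cdot \frac{15}{35} \left(- \frac{18}{-9} + \frac{\frac{1}{-1 + 2} \left(-3 + 2\right)}{21}\right) = 22 \cdot 15 \cdot \frac{1}{35} \left(\left(-18\right) \left(- \frac{1}{9}\right) + 1^{-1} \left(-1\right) \frac{1}{21}\right) = 22 \cdot \frac{3}{7} \left(2 + 1 \left(-1\right) \frac{1}{21}\right) = \frac{66 \left(2 - \frac{1}{21}\right)}{7} = \frac{66}{7} \cdot \frac{41}{21} = \frac{902}{49}$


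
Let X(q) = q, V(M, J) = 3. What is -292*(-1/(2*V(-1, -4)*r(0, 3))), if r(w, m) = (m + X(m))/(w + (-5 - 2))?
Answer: -511/9 ≈ -56.778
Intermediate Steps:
r(w, m) = 2*m/(-7 + w) (r(w, m) = (m + m)/(w + (-5 - 2)) = (2*m)/(w - 7) = (2*m)/(-7 + w) = 2*m/(-7 + w))
-292*(-1/(2*V(-1, -4)*r(0, 3))) = -292/(-4*3/(-7 + 0)*3) = -292/(-4*3/(-7)*3) = -292/(-4*3*(-1)/7*3) = -292/(-2*(-6/7)*3) = -292/((12/7)*3) = -292/36/7 = -292*7/36 = -511/9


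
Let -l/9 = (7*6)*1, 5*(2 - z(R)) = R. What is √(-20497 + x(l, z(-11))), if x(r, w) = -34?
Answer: 7*I*√419 ≈ 143.29*I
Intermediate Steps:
z(R) = 2 - R/5
l = -378 (l = -9*7*6 = -378 ≈ -378.00)
√(-20497 + x(l, z(-11))) = √(-20497 - 34) = √(-20531) = 7*I*√419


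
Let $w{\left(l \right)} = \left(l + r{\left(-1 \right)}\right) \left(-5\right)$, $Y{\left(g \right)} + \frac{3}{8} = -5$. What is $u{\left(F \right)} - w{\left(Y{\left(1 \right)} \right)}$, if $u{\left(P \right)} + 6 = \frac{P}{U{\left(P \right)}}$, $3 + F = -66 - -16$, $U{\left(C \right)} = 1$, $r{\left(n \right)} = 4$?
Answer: $- \frac{527}{8} \approx -65.875$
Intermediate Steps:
$Y{\left(g \right)} = - \frac{43}{8}$ ($Y{\left(g \right)} = - \frac{3}{8} - 5 = - \frac{43}{8}$)
$w{\left(l \right)} = -20 - 5 l$ ($w{\left(l \right)} = \left(l + 4\right) \left(-5\right) = \left(4 + l\right) \left(-5\right) = -20 - 5 l$)
$F = -53$ ($F = -3 - 50 = -53$)
$u{\left(P \right)} = -6 + P$ ($u{\left(P \right)} = -6 + \frac{P}{1} = -6 + P 1 = -6 + P$)
$u{\left(F \right)} - w{\left(Y{\left(1 \right)} \right)} = \left(-6 - 53\right) - \left(-20 - - \frac{215}{8}\right) = -59 - \left(-20 + \frac{215}{8}\right) = -59 - \frac{55}{8} = - \frac{527}{8}$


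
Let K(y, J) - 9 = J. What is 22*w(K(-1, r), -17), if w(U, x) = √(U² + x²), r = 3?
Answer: 22*√433 ≈ 457.79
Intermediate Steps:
K(y, J) = 9 + J
22*w(K(-1, r), -17) = 22*√((9 + 3)² + (-17)²) = 22*√(12² + 289) = 22*√(144 + 289) = 22*√433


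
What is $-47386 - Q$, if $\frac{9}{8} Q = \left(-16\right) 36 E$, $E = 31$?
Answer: $-31514$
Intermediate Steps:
$Q = -15872$ ($Q = \frac{8 \left(-16\right) 36 \cdot 31}{9} = \frac{8 \left(\left(-576\right) 31\right)}{9} = \frac{8}{9} \left(-17856\right) = -15872$)
$-47386 - Q = -47386 - -15872 = -47386 + 15872 = -31514$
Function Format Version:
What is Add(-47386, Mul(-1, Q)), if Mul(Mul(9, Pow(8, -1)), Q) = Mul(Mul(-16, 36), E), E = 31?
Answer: -31514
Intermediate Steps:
Q = -15872 (Q = Mul(Rational(8, 9), Mul(Mul(-16, 36), 31)) = Mul(Rational(8, 9), Mul(-576, 31)) = Mul(Rational(8, 9), -17856) = -15872)
Add(-47386, Mul(-1, Q)) = Add(-47386, Mul(-1, -15872)) = Add(-47386, 15872) = -31514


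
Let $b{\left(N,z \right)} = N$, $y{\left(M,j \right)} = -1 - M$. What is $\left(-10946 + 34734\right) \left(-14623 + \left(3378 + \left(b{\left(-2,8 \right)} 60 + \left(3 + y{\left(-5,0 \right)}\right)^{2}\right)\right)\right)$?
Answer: $-269185008$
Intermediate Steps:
$\left(-10946 + 34734\right) \left(-14623 + \left(3378 + \left(b{\left(-2,8 \right)} 60 + \left(3 + y{\left(-5,0 \right)}\right)^{2}\right)\right)\right) = \left(-10946 + 34734\right) \left(-14623 + \left(3378 + \left(\left(-2\right) 60 + \left(3 - -4\right)^{2}\right)\right)\right) = 23788 \left(-14623 + \left(3378 - \left(120 - \left(3 + \left(-1 + 5\right)\right)^{2}\right)\right)\right) = 23788 \left(-14623 + \left(3378 - \left(120 - \left(3 + 4\right)^{2}\right)\right)\right) = 23788 \left(-14623 + \left(3378 - \left(120 - 7^{2}\right)\right)\right) = 23788 \left(-14623 + \left(3378 + \left(-120 + 49\right)\right)\right) = 23788 \left(-14623 + \left(3378 - 71\right)\right) = 23788 \left(-14623 + 3307\right) = 23788 \left(-11316\right) = -269185008$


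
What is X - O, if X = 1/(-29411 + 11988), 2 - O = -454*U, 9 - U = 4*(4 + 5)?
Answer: 213536287/17423 ≈ 12256.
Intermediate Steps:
U = -27 (U = 9 - 4*(4 + 5) = 9 - 4*9 = 9 - 1*36 = 9 - 36 = -27)
O = -12256 (O = 2 - (-454)*(-27) = 2 - 1*12258 = 2 - 12258 = -12256)
X = -1/17423 (X = 1/(-17423) = -1/17423 ≈ -5.7395e-5)
X - O = -1/17423 - 1*(-12256) = -1/17423 + 12256 = 213536287/17423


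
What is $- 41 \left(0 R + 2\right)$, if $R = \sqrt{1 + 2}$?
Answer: $-82$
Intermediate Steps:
$R = \sqrt{3} \approx 1.732$
$- 41 \left(0 R + 2\right) = - 41 \left(0 \sqrt{3} + 2\right) = - 41 \left(0 + 2\right) = \left(-41\right) 2 = -82$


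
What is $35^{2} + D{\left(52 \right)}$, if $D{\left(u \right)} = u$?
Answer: $1277$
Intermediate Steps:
$35^{2} + D{\left(52 \right)} = 35^{2} + 52 = 1225 + 52 = 1277$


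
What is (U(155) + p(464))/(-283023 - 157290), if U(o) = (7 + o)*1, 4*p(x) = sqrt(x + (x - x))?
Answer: -54/146771 - sqrt(29)/440313 ≈ -0.00038015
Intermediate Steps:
p(x) = sqrt(x)/4 (p(x) = sqrt(x + (x - x))/4 = sqrt(x + 0)/4 = sqrt(x)/4)
U(o) = 7 + o
(U(155) + p(464))/(-283023 - 157290) = ((7 + 155) + sqrt(464)/4)/(-283023 - 157290) = (162 + (4*sqrt(29))/4)/(-440313) = (162 + sqrt(29))*(-1/440313) = -54/146771 - sqrt(29)/440313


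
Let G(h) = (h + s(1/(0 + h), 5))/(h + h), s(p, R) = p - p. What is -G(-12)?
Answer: -½ ≈ -0.50000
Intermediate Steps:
s(p, R) = 0
G(h) = ½ (G(h) = (h + 0)/(h + h) = h/((2*h)) = h*(1/(2*h)) = ½)
-G(-12) = -1*½ = -½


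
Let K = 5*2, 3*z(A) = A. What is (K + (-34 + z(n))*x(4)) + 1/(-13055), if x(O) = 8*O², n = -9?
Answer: -61697931/13055 ≈ -4726.0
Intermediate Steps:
z(A) = A/3
K = 10
(K + (-34 + z(n))*x(4)) + 1/(-13055) = (10 + (-34 + (⅓)*(-9))*(8*4²)) + 1/(-13055) = (10 + (-34 - 3)*(8*16)) - 1/13055 = (10 - 37*128) - 1/13055 = (10 - 4736) - 1/13055 = -4726 - 1/13055 = -61697931/13055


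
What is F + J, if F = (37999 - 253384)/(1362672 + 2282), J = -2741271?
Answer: -3741709031919/1364954 ≈ -2.7413e+6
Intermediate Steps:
F = -215385/1364954 ≈ -0.15780
F + J = -215385/1364954 - 2741271 = -3741709031919/1364954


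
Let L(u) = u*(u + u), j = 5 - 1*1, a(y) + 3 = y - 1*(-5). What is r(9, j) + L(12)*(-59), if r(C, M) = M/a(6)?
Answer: -33983/2 ≈ -16992.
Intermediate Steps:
a(y) = 2 + y (a(y) = -3 + (y - 1*(-5)) = -3 + (y + 5) = -3 + (5 + y) = 2 + y)
j = 4 (j = 5 - 1 = 4)
r(C, M) = M/8 (r(C, M) = M/(2 + 6) = M/8)
L(u) = 2*u² (L(u) = u*(2*u) = 2*u²)
r(9, j) + L(12)*(-59) = (⅛)*4 + (2*12²)*(-59) = ½ + (2*144)*(-59) = ½ + 288*(-59) = ½ - 16992 = -33983/2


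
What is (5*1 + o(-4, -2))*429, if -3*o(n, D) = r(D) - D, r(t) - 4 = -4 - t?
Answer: 1573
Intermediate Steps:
r(t) = -t (r(t) = 4 + (-4 - t) = -t)
o(n, D) = 2*D/3 (o(n, D) = -(-D - D)/3 = -(-2)*D/3 = 2*D/3)
(5*1 + o(-4, -2))*429 = (5*1 + (2/3)*(-2))*429 = (5 - 4/3)*429 = (11/3)*429 = 1573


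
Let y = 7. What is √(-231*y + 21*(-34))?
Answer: 3*I*√259 ≈ 48.28*I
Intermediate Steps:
√(-231*y + 21*(-34)) = √(-231*7 + 21*(-34)) = √(-1617 - 714) = √(-2331) = 3*I*√259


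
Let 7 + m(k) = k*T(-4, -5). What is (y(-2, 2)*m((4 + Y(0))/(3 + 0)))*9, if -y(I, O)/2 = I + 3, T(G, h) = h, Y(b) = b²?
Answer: 246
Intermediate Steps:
y(I, O) = -6 - 2*I (y(I, O) = -2*(I + 3) = -2*(3 + I) = -6 - 2*I)
m(k) = -7 - 5*k (m(k) = -7 + k*(-5) = -7 - 5*k)
(y(-2, 2)*m((4 + Y(0))/(3 + 0)))*9 = ((-6 - 2*(-2))*(-7 - 5*(4 + 0²)/(3 + 0)))*9 = ((-6 + 4)*(-7 - 5*(4 + 0)/3))*9 = -2*(-7 - 20/3)*9 = -2*(-41/3)*9 = (82/3)*9 = 246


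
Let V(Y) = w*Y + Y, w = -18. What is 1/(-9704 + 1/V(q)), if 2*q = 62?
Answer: -527/5114009 ≈ -0.00010305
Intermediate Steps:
q = 31 (q = (½)*62 = 31)
V(Y) = -17*Y (V(Y) = -18*Y + Y = -17*Y)
1/(-9704 + 1/V(q)) = 1/(-9704 + 1/(-17*31)) = 1/(-9704 + 1/(-527)) = 1/(-9704 - 1/527) = 1/(-5114009/527) = -527/5114009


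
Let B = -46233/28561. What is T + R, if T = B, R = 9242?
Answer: 263914529/28561 ≈ 9240.4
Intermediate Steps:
B = -46233/28561 (B = -46233*1/28561 = -46233/28561 ≈ -1.6187)
T = -46233/28561 ≈ -1.6187
T + R = -46233/28561 + 9242 = 263914529/28561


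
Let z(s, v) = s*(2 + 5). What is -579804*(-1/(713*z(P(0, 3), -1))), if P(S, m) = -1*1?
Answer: -579804/4991 ≈ -116.17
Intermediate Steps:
P(S, m) = -1
z(s, v) = 7*s (z(s, v) = s*7 = 7*s)
-579804*(-1/(713*z(P(0, 3), -1))) = -579804/((7*(-1))*(-713)) = -579804/((-7*(-713))) = -579804/4991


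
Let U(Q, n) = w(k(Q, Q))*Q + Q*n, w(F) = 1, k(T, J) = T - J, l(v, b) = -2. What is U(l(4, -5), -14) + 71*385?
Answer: 27361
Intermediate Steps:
U(Q, n) = Q + Q*n (U(Q, n) = 1*Q + Q*n = Q + Q*n)
U(l(4, -5), -14) + 71*385 = -2*(1 - 14) + 71*385 = -2*(-13) + 27335 = 26 + 27335 = 27361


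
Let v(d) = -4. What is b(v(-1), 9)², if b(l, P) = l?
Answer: 16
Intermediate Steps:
b(v(-1), 9)² = (-4)² = 16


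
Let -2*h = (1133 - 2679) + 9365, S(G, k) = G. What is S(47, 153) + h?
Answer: -7725/2 ≈ -3862.5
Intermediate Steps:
h = -7819/2 (h = -((1133 - 2679) + 9365)/2 = -(-1546 + 9365)/2 = -½*7819 = -7819/2 ≈ -3909.5)
S(47, 153) + h = 47 - 7819/2 = -7725/2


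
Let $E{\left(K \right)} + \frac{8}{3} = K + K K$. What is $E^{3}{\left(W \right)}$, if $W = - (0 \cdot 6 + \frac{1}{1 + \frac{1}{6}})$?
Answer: $- \frac{68921000}{3176523} \approx -21.697$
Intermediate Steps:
$W = - \frac{6}{7}$ ($W = - (0 + \frac{1}{1 + \frac{1}{6}}) = - (0 + \frac{1}{\frac{7}{6}}) = - (0 + \frac{6}{7}) = \left(-1\right) \frac{6}{7} = - \frac{6}{7} \approx -0.85714$)
$E{\left(K \right)} = - \frac{8}{3} + K + K^{2}$ ($E{\left(K \right)} = - \frac{8}{3} + \left(K + K K\right) = - \frac{8}{3} + \left(K + K^{2}\right) = - \frac{8}{3} + K + K^{2}$)
$E^{3}{\left(W \right)} = \left(- \frac{8}{3} - \frac{6}{7} + \left(- \frac{6}{7}\right)^{2}\right)^{3} = \left(- \frac{8}{3} - \frac{6}{7} + \frac{36}{49}\right)^{3} = \left(- \frac{410}{147}\right)^{3} = - \frac{68921000}{3176523}$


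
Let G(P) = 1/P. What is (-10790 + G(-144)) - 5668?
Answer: -2369953/144 ≈ -16458.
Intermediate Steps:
(-10790 + G(-144)) - 5668 = (-10790 + 1/(-144)) - 5668 = (-10790 - 1/144) - 5668 = -1553761/144 - 5668 = -2369953/144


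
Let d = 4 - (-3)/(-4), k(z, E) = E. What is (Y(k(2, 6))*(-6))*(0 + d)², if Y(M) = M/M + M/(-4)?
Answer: 507/16 ≈ 31.688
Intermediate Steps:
d = 13/4 (d = 4 - (-3)*(-1)/4 = 4 - 1*¾ = 4 - ¾ = 13/4 ≈ 3.2500)
Y(M) = 1 - M/4 (Y(M) = 1 + M*(-¼) = 1 - M/4)
(Y(k(2, 6))*(-6))*(0 + d)² = ((1 - ¼*6)*(-6))*(0 + 13/4)² = ((1 - 3/2)*(-6))*(13/4)² = -½*(-6)*(169/16) = 3*(169/16) = 507/16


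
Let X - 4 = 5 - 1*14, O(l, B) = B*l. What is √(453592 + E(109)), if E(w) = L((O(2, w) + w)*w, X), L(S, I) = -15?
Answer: √453577 ≈ 673.48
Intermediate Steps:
X = -5 (X = 4 + (5 - 1*14) = 4 + (5 - 14) = 4 - 9 = -5)
E(w) = -15
√(453592 + E(109)) = √(453592 - 15) = √453577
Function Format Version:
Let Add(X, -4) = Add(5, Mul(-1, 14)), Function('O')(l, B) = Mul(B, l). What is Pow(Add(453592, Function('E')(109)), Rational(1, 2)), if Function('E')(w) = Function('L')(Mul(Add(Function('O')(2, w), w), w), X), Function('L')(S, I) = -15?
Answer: Pow(453577, Rational(1, 2)) ≈ 673.48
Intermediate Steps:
X = -5 (X = Add(4, Add(5, Mul(-1, 14))) = Add(4, Add(5, -14)) = Add(4, -9) = -5)
Function('E')(w) = -15
Pow(Add(453592, Function('E')(109)), Rational(1, 2)) = Pow(Add(453592, -15), Rational(1, 2)) = Pow(453577, Rational(1, 2))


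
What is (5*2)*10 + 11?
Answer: 111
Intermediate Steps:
(5*2)*10 + 11 = 10*10 + 11 = 100 + 11 = 111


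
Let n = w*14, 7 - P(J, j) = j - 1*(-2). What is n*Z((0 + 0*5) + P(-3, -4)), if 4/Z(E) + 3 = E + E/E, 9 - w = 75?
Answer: -528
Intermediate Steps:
P(J, j) = 5 - j (P(J, j) = 7 - (j - 1*(-2)) = 7 - (j + 2) = 7 - (2 + j) = 7 + (-2 - j) = 5 - j)
w = -66 (w = 9 - 1*75 = 9 - 75 = -66)
Z(E) = 4/(-2 + E) (Z(E) = 4/(-3 + (E + E/E)) = 4/(-3 + (E + 1)) = 4/(-3 + (1 + E)) = 4/(-2 + E))
n = -924 (n = -66*14 = -924)
n*Z((0 + 0*5) + P(-3, -4)) = -3696/(-2 + ((0 + 0*5) + (5 - 1*(-4)))) = -3696/(-2 + ((0 + 0) + (5 + 4))) = -3696/(-2 + (0 + 9)) = -3696/(-2 + 9) = -3696/7 = -924*4/7 = -528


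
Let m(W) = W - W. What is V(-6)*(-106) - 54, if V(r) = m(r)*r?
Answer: -54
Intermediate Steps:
m(W) = 0
V(r) = 0 (V(r) = 0*r = 0)
V(-6)*(-106) - 54 = 0*(-106) - 54 = 0 - 54 = -54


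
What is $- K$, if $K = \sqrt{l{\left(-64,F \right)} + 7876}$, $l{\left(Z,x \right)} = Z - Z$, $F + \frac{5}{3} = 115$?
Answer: $- 2 \sqrt{1969} \approx -88.747$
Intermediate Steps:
$F = \frac{340}{3}$ ($F = - \frac{5}{3} + 115 = \frac{340}{3} \approx 113.33$)
$l{\left(Z,x \right)} = 0$
$K = 2 \sqrt{1969}$ ($K = \sqrt{0 + 7876} = \sqrt{7876} = 2 \sqrt{1969} \approx 88.747$)
$- K = - 2 \sqrt{1969}$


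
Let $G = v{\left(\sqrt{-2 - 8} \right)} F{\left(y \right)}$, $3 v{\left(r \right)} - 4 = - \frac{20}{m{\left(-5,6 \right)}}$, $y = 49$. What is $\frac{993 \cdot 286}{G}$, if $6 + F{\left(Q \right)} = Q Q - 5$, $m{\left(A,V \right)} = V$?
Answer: $\frac{1277991}{2390} \approx 534.72$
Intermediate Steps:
$v{\left(r \right)} = \frac{2}{9}$ ($v{\left(r \right)} = \frac{4}{3} + \frac{\left(-20\right) \frac{1}{6}}{3} = \frac{4}{3} + \frac{1}{3} \left(- \frac{10}{3}\right) = \frac{4}{3} - \frac{10}{9} = \frac{2}{9}$)
$F{\left(Q \right)} = -11 + Q^{2}$ ($F{\left(Q \right)} = -6 + \left(Q Q - 5\right) = -6 + \left(Q^{2} - 5\right) = -6 + \left(-5 + Q^{2}\right) = -11 + Q^{2}$)
$G = \frac{4780}{9}$ ($G = \frac{2 \left(-11 + 49^{2}\right)}{9} = \frac{2 \left(-11 + 2401\right)}{9} = \frac{2}{9} \cdot 2390 = \frac{4780}{9} \approx 531.11$)
$\frac{993 \cdot 286}{G} = \frac{993 \cdot 286}{\frac{4780}{9}} = 283998 \cdot \frac{9}{4780} = \frac{1277991}{2390}$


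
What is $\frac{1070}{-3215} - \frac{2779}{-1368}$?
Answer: $\frac{1494145}{879624} \approx 1.6986$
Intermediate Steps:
$\frac{1070}{-3215} - \frac{2779}{-1368} = 1070 \left(- \frac{1}{3215}\right) - - \frac{2779}{1368} = - \frac{214}{643} + \frac{2779}{1368} = \frac{1494145}{879624}$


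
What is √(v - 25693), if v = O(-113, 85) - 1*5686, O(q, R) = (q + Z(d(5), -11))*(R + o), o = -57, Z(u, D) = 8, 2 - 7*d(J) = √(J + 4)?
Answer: I*√34319 ≈ 185.25*I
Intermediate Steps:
d(J) = 2/7 - √(4 + J)/7 (d(J) = 2/7 - √(J + 4)/7 = 2/7 - √(4 + J)/7)
O(q, R) = (-57 + R)*(8 + q) (O(q, R) = (q + 8)*(R - 57) = (8 + q)*(-57 + R) = (-57 + R)*(8 + q))
v = -8626 (v = (-456 - 57*(-113) + 8*85 + 85*(-113)) - 1*5686 = (-456 + 6441 + 680 - 9605) - 5686 = -2940 - 5686 = -8626)
√(v - 25693) = √(-8626 - 25693) = √(-34319) = I*√34319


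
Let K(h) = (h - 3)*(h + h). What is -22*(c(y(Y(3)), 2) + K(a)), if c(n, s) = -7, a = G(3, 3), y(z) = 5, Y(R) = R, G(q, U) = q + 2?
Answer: -286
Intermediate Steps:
G(q, U) = 2 + q
a = 5 (a = 2 + 3 = 5)
K(h) = 2*h*(-3 + h) (K(h) = (-3 + h)*(2*h) = 2*h*(-3 + h))
-22*(c(y(Y(3)), 2) + K(a)) = -22*(-7 + 2*5*(-3 + 5)) = -22*(-7 + 2*5*2) = -22*(-7 + 20) = -22*13 = -286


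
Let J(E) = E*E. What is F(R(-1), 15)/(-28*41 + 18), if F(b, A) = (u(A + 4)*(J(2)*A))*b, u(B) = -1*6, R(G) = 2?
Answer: 72/113 ≈ 0.63717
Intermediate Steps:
J(E) = E**2
u(B) = -6
F(b, A) = -24*A*b (F(b, A) = (-6*2**2*A)*b = (-24*A)*b = -24*A*b)
F(R(-1), 15)/(-28*41 + 18) = (-24*15*2)/(-28*41 + 18) = -720/(-1148 + 18) = -720/(-1130) = -720*(-1/1130) = 72/113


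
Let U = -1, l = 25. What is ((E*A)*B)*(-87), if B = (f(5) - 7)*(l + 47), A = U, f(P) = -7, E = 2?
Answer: -175392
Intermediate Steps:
A = -1
B = -1008 (B = (-7 - 7)*(25 + 47) = -14*72 = -1008)
((E*A)*B)*(-87) = ((2*(-1))*(-1008))*(-87) = -2*(-1008)*(-87) = 2016*(-87) = -175392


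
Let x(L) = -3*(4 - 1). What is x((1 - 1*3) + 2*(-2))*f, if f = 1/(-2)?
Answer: 9/2 ≈ 4.5000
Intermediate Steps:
x(L) = -9 (x(L) = -3*3 = -9)
f = -½ ≈ -0.50000
x((1 - 1*3) + 2*(-2))*f = -9*(-½) = 9/2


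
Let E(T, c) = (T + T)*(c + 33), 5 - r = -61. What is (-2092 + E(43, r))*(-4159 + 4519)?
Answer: 2311920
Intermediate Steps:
r = 66 (r = 5 - 1*(-61) = 5 + 61 = 66)
E(T, c) = 2*T*(33 + c) (E(T, c) = (2*T)*(33 + c) = 2*T*(33 + c))
(-2092 + E(43, r))*(-4159 + 4519) = (-2092 + 2*43*(33 + 66))*(-4159 + 4519) = (-2092 + 2*43*99)*360 = (-2092 + 8514)*360 = 6422*360 = 2311920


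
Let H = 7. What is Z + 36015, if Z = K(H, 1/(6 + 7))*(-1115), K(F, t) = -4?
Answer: 40475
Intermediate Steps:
Z = 4460 (Z = -4*(-1115) = 4460)
Z + 36015 = 4460 + 36015 = 40475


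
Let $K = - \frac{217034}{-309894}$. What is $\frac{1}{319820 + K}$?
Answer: $\frac{154947}{49555258057} \approx 3.1268 \cdot 10^{-6}$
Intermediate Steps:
$K = \frac{108517}{154947}$ ($K = \left(-217034\right) \left(- \frac{1}{309894}\right) = \frac{108517}{154947} \approx 0.70035$)
$\frac{1}{319820 + K} = \frac{1}{319820 + \frac{108517}{154947}} = \frac{1}{\frac{49555258057}{154947}} = \frac{154947}{49555258057}$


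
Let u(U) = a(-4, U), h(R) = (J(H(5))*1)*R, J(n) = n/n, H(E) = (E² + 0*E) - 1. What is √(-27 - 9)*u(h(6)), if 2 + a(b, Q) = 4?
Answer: 12*I ≈ 12.0*I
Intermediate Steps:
H(E) = -1 + E² (H(E) = (E² + 0) - 1 = E² - 1 = -1 + E²)
J(n) = 1
h(R) = R (h(R) = (1*1)*R = 1*R = R)
a(b, Q) = 2 (a(b, Q) = -2 + 4 = 2)
u(U) = 2
√(-27 - 9)*u(h(6)) = √(-27 - 9)*2 = √(-36)*2 = (6*I)*2 = 12*I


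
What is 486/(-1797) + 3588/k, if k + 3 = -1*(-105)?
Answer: 355448/10183 ≈ 34.906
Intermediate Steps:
k = 102 (k = -3 - 1*(-105) = -3 + 105 = 102)
486/(-1797) + 3588/k = 486/(-1797) + 3588/102 = 486*(-1/1797) + 3588*(1/102) = -162/599 + 598/17 = 355448/10183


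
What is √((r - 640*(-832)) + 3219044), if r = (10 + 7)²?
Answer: √3751813 ≈ 1937.0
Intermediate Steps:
r = 289 (r = 17² = 289)
√((r - 640*(-832)) + 3219044) = √((289 - 640*(-832)) + 3219044) = √((289 + 532480) + 3219044) = √(532769 + 3219044) = √3751813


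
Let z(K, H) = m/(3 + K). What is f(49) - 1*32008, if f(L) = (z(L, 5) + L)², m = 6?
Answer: -20006679/676 ≈ -29596.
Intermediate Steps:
z(K, H) = 6/(3 + K)
f(L) = (L + 6/(3 + L))² (f(L) = (6/(3 + L) + L)² = (L + 6/(3 + L))²)
f(49) - 1*32008 = (49 + 6/(3 + 49))² - 1*32008 = (49 + 6/52)² - 32008 = (49 + 6*(1/52))² - 32008 = (49 + 3/26)² - 32008 = (1277/26)² - 32008 = 1630729/676 - 32008 = -20006679/676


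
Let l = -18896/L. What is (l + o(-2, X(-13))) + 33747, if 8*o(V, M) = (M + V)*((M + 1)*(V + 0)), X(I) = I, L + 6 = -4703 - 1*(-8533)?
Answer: 8053597/239 ≈ 33697.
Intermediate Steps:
L = 3824 (L = -6 + (-4703 - 1*(-8533)) = -6 + (-4703 + 8533) = -6 + 3830 = 3824)
l = -1181/239 (l = -18896/3824 = -18896*1/3824 = -1181/239 ≈ -4.9414)
o(V, M) = V*(1 + M)*(M + V)/8 (o(V, M) = ((M + V)*((M + 1)*(V + 0)))/8 = ((M + V)*((1 + M)*V))/8 = ((M + V)*(V*(1 + M)))/8 = (V*(1 + M)*(M + V))/8 = V*(1 + M)*(M + V)/8)
(l + o(-2, X(-13))) + 33747 = (-1181/239 + (1/8)*(-2)*(-13 - 2 + (-13)**2 - 13*(-2))) + 33747 = (-1181/239 + (1/8)*(-2)*(-13 - 2 + 169 + 26)) + 33747 = (-1181/239 + (1/8)*(-2)*180) + 33747 = (-1181/239 - 45) + 33747 = -11936/239 + 33747 = 8053597/239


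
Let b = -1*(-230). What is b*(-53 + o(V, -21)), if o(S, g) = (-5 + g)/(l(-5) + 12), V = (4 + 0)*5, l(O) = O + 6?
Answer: -12650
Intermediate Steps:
l(O) = 6 + O
b = 230
V = 20 (V = 4*5 = 20)
o(S, g) = -5/13 + g/13 (o(S, g) = (-5 + g)/((6 - 5) + 12) = (-5 + g)/(1 + 12) = (-5 + g)/13 = (-5 + g)*(1/13) = -5/13 + g/13)
b*(-53 + o(V, -21)) = 230*(-53 + (-5/13 + (1/13)*(-21))) = 230*(-53 + (-5/13 - 21/13)) = 230*(-53 - 2) = 230*(-55) = -12650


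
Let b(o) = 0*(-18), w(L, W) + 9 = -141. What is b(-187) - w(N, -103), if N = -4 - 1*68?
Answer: 150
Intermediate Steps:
N = -72 (N = -4 - 68 = -72)
w(L, W) = -150 (w(L, W) = -9 - 141 = -150)
b(o) = 0
b(-187) - w(N, -103) = 0 - 1*(-150) = 0 + 150 = 150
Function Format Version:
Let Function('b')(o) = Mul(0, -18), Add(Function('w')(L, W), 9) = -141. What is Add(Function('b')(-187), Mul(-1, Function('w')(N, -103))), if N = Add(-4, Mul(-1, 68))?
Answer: 150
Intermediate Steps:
N = -72 (N = Add(-4, -68) = -72)
Function('w')(L, W) = -150 (Function('w')(L, W) = Add(-9, -141) = -150)
Function('b')(o) = 0
Add(Function('b')(-187), Mul(-1, Function('w')(N, -103))) = Add(0, Mul(-1, -150)) = Add(0, 150) = 150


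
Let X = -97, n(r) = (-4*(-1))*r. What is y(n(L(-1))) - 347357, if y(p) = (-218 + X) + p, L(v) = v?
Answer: -347676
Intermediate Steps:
n(r) = 4*r
y(p) = -315 + p (y(p) = (-218 - 97) + p = -315 + p)
y(n(L(-1))) - 347357 = (-315 + 4*(-1)) - 347357 = (-315 - 4) - 347357 = -319 - 347357 = -347676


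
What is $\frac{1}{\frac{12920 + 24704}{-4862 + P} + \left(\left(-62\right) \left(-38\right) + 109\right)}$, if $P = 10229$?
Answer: $\frac{5367}{13267279} \approx 0.00040453$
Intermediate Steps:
$\frac{1}{\frac{12920 + 24704}{-4862 + P} + \left(\left(-62\right) \left(-38\right) + 109\right)} = \frac{1}{\frac{12920 + 24704}{-4862 + 10229} + \left(\left(-62\right) \left(-38\right) + 109\right)} = \frac{1}{\frac{37624}{5367} + \left(2356 + 109\right)} = \frac{1}{37624 \cdot \frac{1}{5367} + 2465} = \frac{1}{\frac{37624}{5367} + 2465} = \frac{1}{\frac{13267279}{5367}} = \frac{5367}{13267279}$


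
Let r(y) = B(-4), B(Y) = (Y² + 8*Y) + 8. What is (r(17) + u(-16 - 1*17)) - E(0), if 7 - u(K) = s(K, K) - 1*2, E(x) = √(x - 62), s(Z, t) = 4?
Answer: -3 - I*√62 ≈ -3.0 - 7.874*I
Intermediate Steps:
B(Y) = 8 + Y² + 8*Y
r(y) = -8 (r(y) = 8 + (-4)² + 8*(-4) = 8 + 16 - 32 = -8)
E(x) = √(-62 + x)
u(K) = 5 (u(K) = 7 - (4 - 1*2) = 7 - (4 - 2) = 7 - 1*2 = 7 - 2 = 5)
(r(17) + u(-16 - 1*17)) - E(0) = (-8 + 5) - √(-62 + 0) = -3 - √(-62) = -3 - I*√62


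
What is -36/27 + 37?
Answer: 107/3 ≈ 35.667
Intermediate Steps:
-36/27 + 37 = -36*1/27 + 37 = -4/3 + 37 = 107/3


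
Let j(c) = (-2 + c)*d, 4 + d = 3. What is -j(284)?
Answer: 282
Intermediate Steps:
d = -1 (d = -4 + 3 = -1)
j(c) = 2 - c (j(c) = (-2 + c)*(-1) = 2 - c)
-j(284) = -(2 - 1*284) = -(2 - 284) = -1*(-282) = 282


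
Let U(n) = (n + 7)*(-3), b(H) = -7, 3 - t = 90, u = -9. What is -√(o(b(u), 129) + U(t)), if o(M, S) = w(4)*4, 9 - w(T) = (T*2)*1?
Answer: -2*√61 ≈ -15.620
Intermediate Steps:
t = -87 (t = 3 - 1*90 = 3 - 90 = -87)
w(T) = 9 - 2*T (w(T) = 9 - T*2 = 9 - 2*T)
o(M, S) = 4 (o(M, S) = (9 - 2*4)*4 = (9 - 8)*4 = 1*4 = 4)
U(n) = -21 - 3*n (U(n) = (7 + n)*(-3) = -21 - 3*n)
-√(o(b(u), 129) + U(t)) = -√(4 + (-21 - 3*(-87))) = -√(4 + (-21 + 261)) = -√(4 + 240) = -√244 = -2*√61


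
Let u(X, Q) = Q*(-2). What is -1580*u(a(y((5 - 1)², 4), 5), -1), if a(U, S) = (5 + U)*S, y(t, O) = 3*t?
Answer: -3160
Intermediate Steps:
a(U, S) = S*(5 + U)
u(X, Q) = -2*Q
-1580*u(a(y((5 - 1)², 4), 5), -1) = -(-3160)*(-1) = -1580*2 = -3160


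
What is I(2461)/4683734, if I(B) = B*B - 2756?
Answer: 6053765/4683734 ≈ 1.2925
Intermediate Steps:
I(B) = -2756 + B² (I(B) = B² - 2756 = -2756 + B²)
I(2461)/4683734 = (-2756 + 2461²)/4683734 = (-2756 + 6056521)*(1/4683734) = 6053765*(1/4683734) = 6053765/4683734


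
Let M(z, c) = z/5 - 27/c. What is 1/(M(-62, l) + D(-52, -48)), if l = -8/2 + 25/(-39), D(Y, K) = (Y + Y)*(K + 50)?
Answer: -905/194197 ≈ -0.0046602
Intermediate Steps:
D(Y, K) = 2*Y*(50 + K) (D(Y, K) = (2*Y)*(50 + K) = 2*Y*(50 + K))
l = -181/39 (l = -8*½ + 25*(-1/39) = -4 - 25/39 = -181/39 ≈ -4.6410)
M(z, c) = -27/c + z/5 (M(z, c) = z*(⅕) - 27/c = z/5 - 27/c = -27/c + z/5)
1/(M(-62, l) + D(-52, -48)) = 1/((-27/(-181/39) + (⅕)*(-62)) + 2*(-52)*(50 - 48)) = 1/((-27*(-39/181) - 62/5) + 2*(-52)*2) = 1/((1053/181 - 62/5) - 208) = 1/(-5957/905 - 208) = 1/(-194197/905) = -905/194197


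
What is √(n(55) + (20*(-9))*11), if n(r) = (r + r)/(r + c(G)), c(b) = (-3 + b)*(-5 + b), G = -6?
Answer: I*√96985/7 ≈ 44.489*I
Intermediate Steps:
c(b) = (-5 + b)*(-3 + b)
n(r) = 2*r/(99 + r) (n(r) = (r + r)/(r + (15 + (-6)² - 8*(-6))) = (2*r)/(r + (15 + 36 + 48)) = (2*r)/(r + 99) = (2*r)/(99 + r) = 2*r/(99 + r))
√(n(55) + (20*(-9))*11) = √(2*55/(99 + 55) + (20*(-9))*11) = √(2*55/154 - 180*11) = √(2*55*(1/154) - 1980) = √(5/7 - 1980) = √(-13855/7) = I*√96985/7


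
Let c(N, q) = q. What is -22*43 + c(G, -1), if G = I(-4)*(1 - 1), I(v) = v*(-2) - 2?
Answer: -947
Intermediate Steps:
I(v) = -2 - 2*v (I(v) = -2*v - 2 = -2 - 2*v)
G = 0 (G = (-2 - 2*(-4))*(1 - 1) = (-2 + 8)*0 = 6*0 = 0)
-22*43 + c(G, -1) = -22*43 - 1 = -946 - 1 = -947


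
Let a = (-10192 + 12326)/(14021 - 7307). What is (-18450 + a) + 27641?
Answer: 30855254/3357 ≈ 9191.3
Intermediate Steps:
a = 1067/3357 (a = 2134/6714 = 2134*(1/6714) = 1067/3357 ≈ 0.31784)
(-18450 + a) + 27641 = (-18450 + 1067/3357) + 27641 = -61935583/3357 + 27641 = 30855254/3357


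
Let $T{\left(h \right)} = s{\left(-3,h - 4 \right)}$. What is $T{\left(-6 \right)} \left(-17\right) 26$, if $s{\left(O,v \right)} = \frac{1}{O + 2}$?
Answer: $442$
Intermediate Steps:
$s{\left(O,v \right)} = \frac{1}{2 + O}$
$T{\left(h \right)} = -1$ ($T{\left(h \right)} = \frac{1}{2 - 3} = \frac{1}{-1} = -1$)
$T{\left(-6 \right)} \left(-17\right) 26 = \left(-1\right) \left(-17\right) 26 = 17 \cdot 26 = 442$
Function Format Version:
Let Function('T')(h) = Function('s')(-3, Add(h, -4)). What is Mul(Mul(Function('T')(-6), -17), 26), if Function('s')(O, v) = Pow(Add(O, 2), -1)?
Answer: 442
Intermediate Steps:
Function('s')(O, v) = Pow(Add(2, O), -1)
Function('T')(h) = -1 (Function('T')(h) = Pow(Add(2, -3), -1) = Pow(-1, -1) = -1)
Mul(Mul(Function('T')(-6), -17), 26) = Mul(Mul(-1, -17), 26) = Mul(17, 26) = 442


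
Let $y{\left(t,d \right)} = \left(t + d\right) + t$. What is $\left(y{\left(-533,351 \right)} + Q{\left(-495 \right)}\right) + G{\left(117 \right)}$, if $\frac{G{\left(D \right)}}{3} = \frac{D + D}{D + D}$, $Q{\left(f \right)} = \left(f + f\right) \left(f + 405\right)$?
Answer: $88388$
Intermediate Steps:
$Q{\left(f \right)} = 2 f \left(405 + f\right)$
$G{\left(D \right)} = 3$ ($G{\left(D \right)} = 3 \frac{D + D}{D + D} = 3 \frac{2 D}{2 D} = 3 \cdot 2 D \frac{1}{2 D} = 3 \cdot 1 = 3$)
$y{\left(t,d \right)} = d + 2 t$ ($y{\left(t,d \right)} = \left(d + t\right) + t = d + 2 t$)
$\left(y{\left(-533,351 \right)} + Q{\left(-495 \right)}\right) + G{\left(117 \right)} = \left(\left(351 + 2 \left(-533\right)\right) + 2 \left(-495\right) \left(405 - 495\right)\right) + 3 = \left(\left(351 - 1066\right) + 2 \left(-495\right) \left(-90\right)\right) + 3 = \left(-715 + 89100\right) + 3 = 88385 + 3 = 88388$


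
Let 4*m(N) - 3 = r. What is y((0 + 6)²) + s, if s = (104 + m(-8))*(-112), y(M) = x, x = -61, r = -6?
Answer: -11625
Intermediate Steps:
m(N) = -¾ (m(N) = ¾ + (¼)*(-6) = ¾ - 3/2 = -¾)
y(M) = -61
s = -11564 (s = (104 - ¾)*(-112) = (413/4)*(-112) = -11564)
y((0 + 6)²) + s = -61 - 11564 = -11625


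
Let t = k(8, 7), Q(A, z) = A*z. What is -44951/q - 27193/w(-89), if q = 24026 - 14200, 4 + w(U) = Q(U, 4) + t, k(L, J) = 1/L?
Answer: 2008173415/28289054 ≈ 70.988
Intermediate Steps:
k(L, J) = 1/L
t = ⅛ (t = 1/8 = ⅛ ≈ 0.12500)
w(U) = -31/8 + 4*U (w(U) = -4 + (U*4 + ⅛) = -4 + (4*U + ⅛) = -4 + (⅛ + 4*U) = -31/8 + 4*U)
q = 9826
-44951/q - 27193/w(-89) = -44951/9826 - 27193/(-31/8 + 4*(-89)) = -44951*1/9826 - 27193/(-31/8 - 356) = -44951/9826 - 27193/(-2879/8) = -44951/9826 - 27193*(-8/2879) = -44951/9826 + 217544/2879 = 2008173415/28289054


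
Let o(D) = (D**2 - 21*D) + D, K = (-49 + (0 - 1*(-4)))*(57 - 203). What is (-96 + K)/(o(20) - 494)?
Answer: -249/19 ≈ -13.105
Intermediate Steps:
K = 6570 (K = (-49 + (0 + 4))*(-146) = (-49 + 4)*(-146) = -45*(-146) = 6570)
o(D) = D**2 - 20*D
(-96 + K)/(o(20) - 494) = (-96 + 6570)/(20*(-20 + 20) - 494) = 6474/(20*0 - 494) = 6474/(0 - 494) = 6474/(-494) = 6474*(-1/494) = -249/19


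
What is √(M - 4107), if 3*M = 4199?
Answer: I*√24366/3 ≈ 52.032*I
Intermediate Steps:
M = 4199/3 (M = (⅓)*4199 = 4199/3 ≈ 1399.7)
√(M - 4107) = √(4199/3 - 4107) = √(-8122/3) = I*√24366/3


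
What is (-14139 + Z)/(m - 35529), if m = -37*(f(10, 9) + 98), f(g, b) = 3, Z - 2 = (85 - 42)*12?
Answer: 13621/39266 ≈ 0.34689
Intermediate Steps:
Z = 518 (Z = 2 + (85 - 42)*12 = 2 + 43*12 = 2 + 516 = 518)
m = -3737 (m = -37*(3 + 98) = -37*101 = -3737)
(-14139 + Z)/(m - 35529) = (-14139 + 518)/(-3737 - 35529) = -13621/(-39266) = -13621*(-1/39266) = 13621/39266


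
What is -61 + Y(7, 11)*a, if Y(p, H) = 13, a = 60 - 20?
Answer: 459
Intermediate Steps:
a = 40
-61 + Y(7, 11)*a = -61 + 13*40 = -61 + 520 = 459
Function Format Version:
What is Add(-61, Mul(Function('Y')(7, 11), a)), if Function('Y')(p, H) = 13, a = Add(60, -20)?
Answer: 459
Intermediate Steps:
a = 40
Add(-61, Mul(Function('Y')(7, 11), a)) = Add(-61, Mul(13, 40)) = Add(-61, 520) = 459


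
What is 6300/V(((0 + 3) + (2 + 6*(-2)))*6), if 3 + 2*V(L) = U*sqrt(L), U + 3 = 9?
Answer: -4200/169 - 8400*I*sqrt(42)/169 ≈ -24.852 - 322.12*I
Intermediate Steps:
U = 6 (U = -3 + 9 = 6)
V(L) = -3/2 + 3*sqrt(L) (V(L) = -3/2 + (6*sqrt(L))/2 = -3/2 + 3*sqrt(L))
6300/V(((0 + 3) + (2 + 6*(-2)))*6) = 6300/(-3/2 + 3*sqrt(((0 + 3) + (2 + 6*(-2)))*6)) = 6300/(-3/2 + 3*sqrt((3 + (2 - 12))*6)) = 6300/(-3/2 + 3*sqrt((3 - 10)*6)) = 6300/(-3/2 + 3*sqrt(-7*6)) = 6300/(-3/2 + 3*sqrt(-42)) = 6300/(-3/2 + 3*(I*sqrt(42))) = 6300/(-3/2 + 3*I*sqrt(42))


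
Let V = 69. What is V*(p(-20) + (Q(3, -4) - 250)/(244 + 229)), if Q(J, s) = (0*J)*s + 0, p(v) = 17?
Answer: 537579/473 ≈ 1136.5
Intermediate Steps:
Q(J, s) = 0 (Q(J, s) = 0*s + 0 = 0 + 0 = 0)
V*(p(-20) + (Q(3, -4) - 250)/(244 + 229)) = 69*(17 + (0 - 250)/(244 + 229)) = 69*(17 - 250/473) = 69*(7791/473) = 537579/473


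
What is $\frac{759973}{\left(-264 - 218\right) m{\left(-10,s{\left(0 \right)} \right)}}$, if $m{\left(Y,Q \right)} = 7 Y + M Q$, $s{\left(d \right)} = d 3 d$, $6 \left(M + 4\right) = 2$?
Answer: $\frac{759973}{33740} \approx 22.524$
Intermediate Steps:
$M = - \frac{11}{3}$ ($M = -4 + \frac{1}{6} \cdot 2 = -4 + \frac{1}{3} = - \frac{11}{3} \approx -3.6667$)
$s{\left(d \right)} = 3 d^{2}$ ($s{\left(d \right)} = 3 d d = 3 d^{2}$)
$m{\left(Y,Q \right)} = 7 Y - \frac{11 Q}{3}$
$\frac{759973}{\left(-264 - 218\right) m{\left(-10,s{\left(0 \right)} \right)}} = \frac{759973}{\left(-264 - 218\right) \left(7 \left(-10\right) - \frac{11 \cdot 3 \cdot 0^{2}}{3}\right)} = \frac{759973}{\left(-482\right) \left(-70 - \frac{11 \cdot 3 \cdot 0}{3}\right)} = \frac{759973}{\left(-482\right) \left(-70 - 0\right)} = \frac{759973}{\left(-482\right) \left(-70 + 0\right)} = \frac{759973}{\left(-482\right) \left(-70\right)} = \frac{759973}{33740}$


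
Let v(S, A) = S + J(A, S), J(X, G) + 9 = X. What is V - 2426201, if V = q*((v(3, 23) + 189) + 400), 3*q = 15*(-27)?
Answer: -2508011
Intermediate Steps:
q = -135 (q = (15*(-27))/3 = (⅓)*(-405) = -135)
J(X, G) = -9 + X
v(S, A) = -9 + A + S (v(S, A) = S + (-9 + A) = -9 + A + S)
V = -81810 (V = -135*(((-9 + 23 + 3) + 189) + 400) = -135*((17 + 189) + 400) = -135*(206 + 400) = -135*606 = -81810)
V - 2426201 = -81810 - 2426201 = -2508011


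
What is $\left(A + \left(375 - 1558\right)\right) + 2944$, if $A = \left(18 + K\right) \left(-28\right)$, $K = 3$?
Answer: $1173$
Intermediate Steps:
$A = -588$ ($A = \left(18 + 3\right) \left(-28\right) = 21 \left(-28\right) = -588$)
$\left(A + \left(375 - 1558\right)\right) + 2944 = \left(-588 + \left(375 - 1558\right)\right) + 2944 = \left(-588 - 1183\right) + 2944 = -1771 + 2944 = 1173$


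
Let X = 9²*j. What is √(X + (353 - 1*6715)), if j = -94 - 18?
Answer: I*√15434 ≈ 124.23*I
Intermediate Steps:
j = -112
X = -9072 (X = 9²*(-112) = 81*(-112) = -9072)
√(X + (353 - 1*6715)) = √(-9072 + (353 - 1*6715)) = √(-9072 + (353 - 6715)) = √(-9072 - 6362) = √(-15434) = I*√15434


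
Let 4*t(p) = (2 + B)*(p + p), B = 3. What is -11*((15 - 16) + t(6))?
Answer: -154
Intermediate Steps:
t(p) = 5*p/2 (t(p) = ((2 + 3)*(p + p))/4 = (5*(2*p))/4 = (10*p)/4 = 5*p/2)
-11*((15 - 16) + t(6)) = -11*((15 - 16) + (5/2)*6) = -11*(-1 + 15) = -11*14 = -154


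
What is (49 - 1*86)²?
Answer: 1369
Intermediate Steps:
(49 - 1*86)² = (49 - 86)² = (-37)² = 1369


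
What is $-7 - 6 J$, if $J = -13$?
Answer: $71$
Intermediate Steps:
$-7 - 6 J = -7 - -78 = -7 + 78 = 71$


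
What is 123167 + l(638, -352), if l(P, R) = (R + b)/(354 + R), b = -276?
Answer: 122853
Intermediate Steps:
l(P, R) = (-276 + R)/(354 + R) (l(P, R) = (R - 276)/(354 + R) = (-276 + R)/(354 + R))
123167 + l(638, -352) = 123167 + (-276 - 352)/(354 - 352) = 123167 - 628/2 = 123167 + (1/2)*(-628) = 123167 - 314 = 122853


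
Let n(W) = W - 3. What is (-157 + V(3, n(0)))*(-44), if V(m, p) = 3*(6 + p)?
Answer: 6512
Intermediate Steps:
n(W) = -3 + W
V(m, p) = 18 + 3*p
(-157 + V(3, n(0)))*(-44) = (-157 + (18 + 3*(-3 + 0)))*(-44) = (-157 + (18 + 3*(-3)))*(-44) = (-157 + (18 - 9))*(-44) = (-157 + 9)*(-44) = -148*(-44) = 6512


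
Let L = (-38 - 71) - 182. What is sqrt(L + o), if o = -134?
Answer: 5*I*sqrt(17) ≈ 20.616*I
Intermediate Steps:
L = -291 (L = -109 - 182 = -291)
sqrt(L + o) = sqrt(-291 - 134) = sqrt(-425) = 5*I*sqrt(17)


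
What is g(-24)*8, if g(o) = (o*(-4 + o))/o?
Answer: -224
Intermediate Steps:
g(o) = -4 + o
g(-24)*8 = (-4 - 24)*8 = -28*8 = -224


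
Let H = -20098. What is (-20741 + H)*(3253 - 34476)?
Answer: 1275116097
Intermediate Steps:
(-20741 + H)*(3253 - 34476) = (-20741 - 20098)*(3253 - 34476) = -40839*(-31223) = 1275116097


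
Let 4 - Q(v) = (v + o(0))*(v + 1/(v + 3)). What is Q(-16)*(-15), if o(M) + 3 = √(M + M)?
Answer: 58785/13 ≈ 4521.9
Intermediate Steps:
o(M) = -3 + √2*√M (o(M) = -3 + √(M + M) = -3 + √(2*M) = -3 + √2*√M)
Q(v) = 4 - (-3 + v)*(v + 1/(3 + v)) (Q(v) = 4 - (v + (-3 + √2*√0))*(v + 1/(v + 3)) = 4 - (v + (-3 + √2*0))*(v + 1/(3 + v)) = 4 - (v + (-3 + 0))*(v + 1/(3 + v)) = 4 - (v - 3)*(v + 1/(3 + v)) = 4 - (-3 + v)*(v + 1/(3 + v)))
Q(-16)*(-15) = ((15 - 1*(-16)³ + 12*(-16))/(3 - 16))*(-15) = ((15 - 1*(-4096) - 192)/(-13))*(-15) = -(15 + 4096 - 192)/13*(-15) = -1/13*3919*(-15) = -3919/13*(-15) = 58785/13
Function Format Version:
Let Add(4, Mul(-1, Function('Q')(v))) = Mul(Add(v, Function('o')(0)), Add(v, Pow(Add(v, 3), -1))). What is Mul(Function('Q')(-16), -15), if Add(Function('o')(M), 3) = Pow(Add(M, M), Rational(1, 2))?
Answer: Rational(58785, 13) ≈ 4521.9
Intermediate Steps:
Function('o')(M) = Add(-3, Mul(Pow(2, Rational(1, 2)), Pow(M, Rational(1, 2)))) (Function('o')(M) = Add(-3, Pow(Add(M, M), Rational(1, 2))) = Add(-3, Pow(Mul(2, M), Rational(1, 2))) = Add(-3, Mul(Pow(2, Rational(1, 2)), Pow(M, Rational(1, 2)))))
Function('Q')(v) = Add(4, Mul(-1, Add(-3, v), Add(v, Pow(Add(3, v), -1)))) (Function('Q')(v) = Add(4, Mul(-1, Mul(Add(v, Add(-3, Mul(Pow(2, Rational(1, 2)), Pow(0, Rational(1, 2))))), Add(v, Pow(Add(v, 3), -1))))) = Add(4, Mul(-1, Mul(Add(v, Add(-3, Mul(Pow(2, Rational(1, 2)), 0))), Add(v, Pow(Add(3, v), -1))))) = Add(4, Mul(-1, Mul(Add(v, Add(-3, 0)), Add(v, Pow(Add(3, v), -1))))) = Add(4, Mul(-1, Mul(Add(v, -3), Add(v, Pow(Add(3, v), -1))))) = Add(4, Mul(-1, Mul(Add(-3, v), Add(v, Pow(Add(3, v), -1))))) = Add(4, Mul(-1, Add(-3, v), Add(v, Pow(Add(3, v), -1)))))
Mul(Function('Q')(-16), -15) = Mul(Mul(Pow(Add(3, -16), -1), Add(15, Mul(-1, Pow(-16, 3)), Mul(12, -16))), -15) = Mul(Mul(Pow(-13, -1), Add(15, Mul(-1, -4096), -192)), -15) = Mul(Mul(Rational(-1, 13), Add(15, 4096, -192)), -15) = Mul(Mul(Rational(-1, 13), 3919), -15) = Mul(Rational(-3919, 13), -15) = Rational(58785, 13)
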